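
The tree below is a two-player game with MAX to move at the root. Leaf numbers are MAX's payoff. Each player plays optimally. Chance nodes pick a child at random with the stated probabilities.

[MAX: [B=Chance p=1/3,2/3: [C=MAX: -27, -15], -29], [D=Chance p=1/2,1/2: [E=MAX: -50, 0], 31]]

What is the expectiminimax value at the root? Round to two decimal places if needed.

C (MAX): max(-27, -15) = -15
B (Chance): 1/3·-15 + 2/3·-29 = -24.33
E (MAX): max(-50, 0) = 0
D (Chance): 1/2·0 + 1/2·31 = 15.5
Root (MAX): max(-24.33, 15.5) = 15.5

15.5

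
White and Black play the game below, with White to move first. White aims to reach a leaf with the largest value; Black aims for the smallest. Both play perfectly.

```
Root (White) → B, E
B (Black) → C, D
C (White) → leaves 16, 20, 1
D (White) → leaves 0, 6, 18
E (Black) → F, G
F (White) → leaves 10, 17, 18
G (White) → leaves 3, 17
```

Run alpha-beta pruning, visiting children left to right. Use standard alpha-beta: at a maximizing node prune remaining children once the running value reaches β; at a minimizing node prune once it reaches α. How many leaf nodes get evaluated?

9

C [α=-∞,β=+∞]: v=20
D [α=-∞,β=20]: v=18
B [α=-∞,β=+∞]: v=18
F [α=18,β=+∞]: v=18
E [α=18,β=+∞]: v=18 after child 1 ≤ α → α-cutoff, skip 1
Root [α=-∞,β=+∞]: v=18
Leaves evaluated: 9 of 11.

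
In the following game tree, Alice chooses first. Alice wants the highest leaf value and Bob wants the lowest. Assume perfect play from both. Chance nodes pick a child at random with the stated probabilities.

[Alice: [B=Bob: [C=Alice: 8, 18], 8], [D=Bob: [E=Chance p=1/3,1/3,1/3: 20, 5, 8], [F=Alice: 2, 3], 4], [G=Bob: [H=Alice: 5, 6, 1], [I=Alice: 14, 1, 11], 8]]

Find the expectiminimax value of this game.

8

C (Alice): max(8, 18) = 18
B (Bob): min(18, 8) = 8
E (Chance): 1/3·20 + 1/3·5 + 1/3·8 = 11
F (Alice): max(2, 3) = 3
D (Bob): min(11, 3, 4) = 3
H (Alice): max(5, 6, 1) = 6
I (Alice): max(14, 1, 11) = 14
G (Bob): min(6, 14, 8) = 6
Root (Alice): max(8, 3, 6) = 8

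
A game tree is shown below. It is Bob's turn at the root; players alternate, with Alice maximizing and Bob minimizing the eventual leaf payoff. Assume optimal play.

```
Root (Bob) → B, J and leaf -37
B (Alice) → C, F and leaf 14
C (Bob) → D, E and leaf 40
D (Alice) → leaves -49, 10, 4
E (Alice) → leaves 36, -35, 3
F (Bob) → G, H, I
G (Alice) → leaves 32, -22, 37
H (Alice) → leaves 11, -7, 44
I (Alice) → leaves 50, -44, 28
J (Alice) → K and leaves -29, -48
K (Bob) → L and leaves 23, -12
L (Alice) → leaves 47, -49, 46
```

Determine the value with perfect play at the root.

D (Alice): max(-49, 10, 4) = 10
E (Alice): max(36, -35, 3) = 36
C (Bob): min(10, 36, 40) = 10
G (Alice): max(32, -22, 37) = 37
H (Alice): max(11, -7, 44) = 44
I (Alice): max(50, -44, 28) = 50
F (Bob): min(37, 44, 50) = 37
B (Alice): max(10, 37, 14) = 37
L (Alice): max(47, -49, 46) = 47
K (Bob): min(47, 23, -12) = -12
J (Alice): max(-12, -29, -48) = -12
Root (Bob): min(37, -12, -37) = -37

-37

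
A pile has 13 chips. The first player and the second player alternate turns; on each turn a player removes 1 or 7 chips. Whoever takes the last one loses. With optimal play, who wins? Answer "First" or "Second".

Compute winning (W) and losing (L) positions by backward induction:
i:   0  1  2  3  4  5  6  7  8  9 10 11 12 13
     W  L  W  L  W  L  W  L  W  L  W  L  W  L
Position 13 is L, so the second player wins.

Second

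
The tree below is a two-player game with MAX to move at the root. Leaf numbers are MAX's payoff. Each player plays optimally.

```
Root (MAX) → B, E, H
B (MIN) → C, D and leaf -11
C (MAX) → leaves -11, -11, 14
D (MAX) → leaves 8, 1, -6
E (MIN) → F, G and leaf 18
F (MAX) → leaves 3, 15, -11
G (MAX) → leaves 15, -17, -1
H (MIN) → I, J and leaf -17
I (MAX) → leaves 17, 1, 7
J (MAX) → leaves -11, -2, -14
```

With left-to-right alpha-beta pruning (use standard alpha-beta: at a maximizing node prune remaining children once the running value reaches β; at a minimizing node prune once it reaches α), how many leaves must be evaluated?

18

C [α=-∞,β=+∞]: v=14
D [α=-∞,β=14]: v=8
B [α=-∞,β=+∞]: v=-11
F [α=-11,β=+∞]: v=15
G [α=-11,β=15]: v=15 after child 1 ≥ β → β-cutoff, skip 2
E [α=-11,β=+∞]: v=15
I [α=15,β=+∞]: v=17
J [α=15,β=17]: v=-2
H [α=15,β=+∞]: v=-2 after child 2 ≤ α → α-cutoff, skip 1
Root [α=-∞,β=+∞]: v=15
Leaves evaluated: 18 of 21.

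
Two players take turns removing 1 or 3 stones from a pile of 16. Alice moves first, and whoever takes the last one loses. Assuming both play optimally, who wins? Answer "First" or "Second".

Positions where the player to move wins (W) vs loses (L):
i:   0  1  2  3  4  5  6  7  8  9 10 11 12 13 14 15 16
     W  L  W  L  W  L  W  L  W  L  W  L  W  L  W  L  W
Position 16 is W, so the first player wins.

First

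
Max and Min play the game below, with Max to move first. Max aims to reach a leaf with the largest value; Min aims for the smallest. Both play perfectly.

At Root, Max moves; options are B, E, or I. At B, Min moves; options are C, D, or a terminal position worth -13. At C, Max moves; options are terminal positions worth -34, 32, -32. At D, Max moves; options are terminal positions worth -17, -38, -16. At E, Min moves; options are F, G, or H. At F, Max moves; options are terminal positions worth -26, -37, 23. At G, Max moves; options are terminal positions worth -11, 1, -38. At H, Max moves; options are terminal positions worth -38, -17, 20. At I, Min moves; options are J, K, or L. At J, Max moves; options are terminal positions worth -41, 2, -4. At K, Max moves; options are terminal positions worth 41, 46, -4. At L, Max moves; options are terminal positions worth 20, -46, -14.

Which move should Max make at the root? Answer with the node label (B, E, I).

C (Max): max(-34, 32, -32) = 32
D (Max): max(-17, -38, -16) = -16
B (Min): min(32, -16, -13) = -16
F (Max): max(-26, -37, 23) = 23
G (Max): max(-11, 1, -38) = 1
H (Max): max(-38, -17, 20) = 20
E (Min): min(23, 1, 20) = 1
J (Max): max(-41, 2, -4) = 2
K (Max): max(41, 46, -4) = 46
L (Max): max(20, -46, -14) = 20
I (Min): min(2, 46, 20) = 2
Root (Max): max(-16, 1, 2) = 2
Max picks the child with the highest value: I (value 2).

I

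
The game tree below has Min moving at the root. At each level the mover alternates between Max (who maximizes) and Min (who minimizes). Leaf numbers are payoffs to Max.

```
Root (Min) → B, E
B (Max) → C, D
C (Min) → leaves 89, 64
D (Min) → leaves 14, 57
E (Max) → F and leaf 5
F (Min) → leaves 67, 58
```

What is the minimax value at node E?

58

F: min(67, 58) = 58
E: max(58, 5) = 58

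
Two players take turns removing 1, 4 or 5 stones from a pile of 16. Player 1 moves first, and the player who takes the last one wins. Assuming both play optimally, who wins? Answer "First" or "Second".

Second

W/L table (W = player to move can force a win):
i:   0  1  2  3  4  5  6  7  8  9 10 11 12 13 14 15 16
     L  W  L  W  W  W  W  W  L  W  L  W  W  W  W  W  L
Position 16 is L, so the second player wins.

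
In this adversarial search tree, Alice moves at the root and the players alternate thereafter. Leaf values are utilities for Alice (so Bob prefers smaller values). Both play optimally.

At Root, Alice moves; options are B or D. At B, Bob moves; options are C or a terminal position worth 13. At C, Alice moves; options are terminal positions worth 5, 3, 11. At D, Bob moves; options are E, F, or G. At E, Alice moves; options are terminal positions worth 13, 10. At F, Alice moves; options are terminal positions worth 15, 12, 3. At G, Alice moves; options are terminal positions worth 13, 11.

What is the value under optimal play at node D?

E: max(13, 10) = 13
F: max(15, 12, 3) = 15
G: max(13, 11) = 13
D: min(13, 15, 13) = 13

13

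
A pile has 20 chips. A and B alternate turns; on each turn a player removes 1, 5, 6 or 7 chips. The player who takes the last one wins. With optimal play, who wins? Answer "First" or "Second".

First

Compute winning (W) and losing (L) positions by backward induction:
i:   0  1  2  3  4  5  6  7  8  9 10 11 12 13 14 15 16 17 18 19 20
     L  W  L  W  L  W  W  W  W  W  W  W  L  W  L  W  L  W  W  W  W
Position 20 is W, so the first player wins.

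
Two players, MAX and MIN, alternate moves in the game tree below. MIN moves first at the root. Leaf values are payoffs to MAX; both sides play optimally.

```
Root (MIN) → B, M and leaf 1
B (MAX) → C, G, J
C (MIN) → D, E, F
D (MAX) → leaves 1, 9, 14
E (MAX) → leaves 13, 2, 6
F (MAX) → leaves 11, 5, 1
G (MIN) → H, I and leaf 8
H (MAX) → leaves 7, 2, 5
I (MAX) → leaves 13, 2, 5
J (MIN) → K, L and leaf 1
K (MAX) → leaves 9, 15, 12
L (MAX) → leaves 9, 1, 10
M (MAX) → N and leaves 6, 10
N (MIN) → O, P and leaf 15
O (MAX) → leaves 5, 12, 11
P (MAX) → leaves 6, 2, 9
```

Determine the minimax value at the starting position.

D (MAX): max(1, 9, 14) = 14
E (MAX): max(13, 2, 6) = 13
F (MAX): max(11, 5, 1) = 11
C (MIN): min(14, 13, 11) = 11
H (MAX): max(7, 2, 5) = 7
I (MAX): max(13, 2, 5) = 13
G (MIN): min(7, 13, 8) = 7
K (MAX): max(9, 15, 12) = 15
L (MAX): max(9, 1, 10) = 10
J (MIN): min(15, 10, 1) = 1
B (MAX): max(11, 7, 1) = 11
O (MAX): max(5, 12, 11) = 12
P (MAX): max(6, 2, 9) = 9
N (MIN): min(12, 9, 15) = 9
M (MAX): max(9, 6, 10) = 10
Root (MIN): min(11, 10, 1) = 1

1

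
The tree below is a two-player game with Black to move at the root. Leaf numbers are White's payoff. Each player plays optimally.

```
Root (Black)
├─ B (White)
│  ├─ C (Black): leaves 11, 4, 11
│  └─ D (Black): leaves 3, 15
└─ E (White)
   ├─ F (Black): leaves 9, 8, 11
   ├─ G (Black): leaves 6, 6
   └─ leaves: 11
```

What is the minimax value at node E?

F: min(9, 8, 11) = 8
G: min(6, 6) = 6
E: max(8, 6, 11) = 11

11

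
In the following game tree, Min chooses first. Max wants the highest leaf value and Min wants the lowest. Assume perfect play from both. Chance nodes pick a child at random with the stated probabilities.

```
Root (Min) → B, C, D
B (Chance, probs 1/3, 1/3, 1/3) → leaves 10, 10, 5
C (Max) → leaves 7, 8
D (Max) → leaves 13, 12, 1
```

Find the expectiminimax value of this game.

B (Chance): 1/3·10 + 1/3·10 + 1/3·5 = 8.33
C (Max): max(7, 8) = 8
D (Max): max(13, 12, 1) = 13
Root (Min): min(8.33, 8, 13) = 8

8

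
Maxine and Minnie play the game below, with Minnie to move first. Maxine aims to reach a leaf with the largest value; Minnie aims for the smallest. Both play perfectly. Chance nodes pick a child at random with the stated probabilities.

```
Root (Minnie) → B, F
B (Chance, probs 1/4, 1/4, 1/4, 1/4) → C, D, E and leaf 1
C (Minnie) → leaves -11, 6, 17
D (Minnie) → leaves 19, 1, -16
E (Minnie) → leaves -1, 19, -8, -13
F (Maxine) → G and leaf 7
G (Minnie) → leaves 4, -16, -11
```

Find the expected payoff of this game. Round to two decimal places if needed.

C (Minnie): min(-11, 6, 17) = -11
D (Minnie): min(19, 1, -16) = -16
E (Minnie): min(-1, 19, -8, -13) = -13
B (Chance): 1/4·-11 + 1/4·-16 + 1/4·-13 + 1/4·1 = -9.75
G (Minnie): min(4, -16, -11) = -16
F (Maxine): max(-16, 7) = 7
Root (Minnie): min(-9.75, 7) = -9.75

-9.75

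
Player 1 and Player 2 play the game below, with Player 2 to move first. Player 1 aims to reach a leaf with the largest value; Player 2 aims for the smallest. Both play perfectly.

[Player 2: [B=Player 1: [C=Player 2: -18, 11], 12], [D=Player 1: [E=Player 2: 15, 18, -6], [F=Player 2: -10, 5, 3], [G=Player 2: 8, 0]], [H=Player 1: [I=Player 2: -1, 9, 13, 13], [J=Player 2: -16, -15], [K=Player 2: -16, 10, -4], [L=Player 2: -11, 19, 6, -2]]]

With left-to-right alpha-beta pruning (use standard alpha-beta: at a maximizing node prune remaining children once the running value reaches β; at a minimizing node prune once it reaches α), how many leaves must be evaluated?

C [α=-∞,β=+∞]: v=-18
B [α=-∞,β=+∞]: v=12
E [α=-∞,β=12]: v=-6
F [α=-6,β=12]: v=-10 after child 1 ≤ α → α-cutoff, skip 2
G [α=-6,β=12]: v=0
D [α=-∞,β=12]: v=0
I [α=-∞,β=0]: v=-1
J [α=-1,β=0]: v=-16 after child 1 ≤ α → α-cutoff, skip 1
K [α=-1,β=0]: v=-16 after child 1 ≤ α → α-cutoff, skip 2
L [α=-1,β=0]: v=-11 after child 1 ≤ α → α-cutoff, skip 3
H [α=-∞,β=0]: v=-1
Root [α=-∞,β=+∞]: v=-1
Leaves evaluated: 16 of 24.

16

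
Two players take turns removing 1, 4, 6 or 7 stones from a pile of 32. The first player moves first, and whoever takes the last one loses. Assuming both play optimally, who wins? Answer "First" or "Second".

Second

W/L table (W = player to move can force a win):
i:   0  1  2  3  4  5  6  7  8  9 10 11 12 13 14 15 16 17 18 19 20 21 22 23 24 25 26 27 28 29 30 31 32
     W  L  W  L  W  W  L  W  W  W  W  L  W  W  L  W  L  W  W  L  W  W  W  W  L  W  W  L  W  L  W  W  L
Position 32 is L, so the second player wins.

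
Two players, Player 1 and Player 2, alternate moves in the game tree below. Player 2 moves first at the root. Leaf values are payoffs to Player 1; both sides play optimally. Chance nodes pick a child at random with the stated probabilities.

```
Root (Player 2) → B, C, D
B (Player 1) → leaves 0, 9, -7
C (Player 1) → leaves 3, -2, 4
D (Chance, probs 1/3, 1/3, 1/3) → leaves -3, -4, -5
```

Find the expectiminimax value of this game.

B (Player 1): max(0, 9, -7) = 9
C (Player 1): max(3, -2, 4) = 4
D (Chance): 1/3·-3 + 1/3·-4 + 1/3·-5 = -4
Root (Player 2): min(9, 4, -4) = -4

-4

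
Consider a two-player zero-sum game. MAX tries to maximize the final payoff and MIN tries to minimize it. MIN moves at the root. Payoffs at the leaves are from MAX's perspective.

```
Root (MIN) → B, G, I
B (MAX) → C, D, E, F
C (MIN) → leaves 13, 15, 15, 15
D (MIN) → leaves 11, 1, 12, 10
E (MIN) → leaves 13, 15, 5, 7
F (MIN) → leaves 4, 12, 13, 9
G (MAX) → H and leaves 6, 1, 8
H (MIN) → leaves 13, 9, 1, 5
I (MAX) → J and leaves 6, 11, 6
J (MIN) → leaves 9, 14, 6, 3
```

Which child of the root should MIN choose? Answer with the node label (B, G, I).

C (MIN): min(13, 15, 15, 15) = 13
D (MIN): min(11, 1, 12, 10) = 1
E (MIN): min(13, 15, 5, 7) = 5
F (MIN): min(4, 12, 13, 9) = 4
B (MAX): max(13, 1, 5, 4) = 13
H (MIN): min(13, 9, 1, 5) = 1
G (MAX): max(1, 6, 1, 8) = 8
J (MIN): min(9, 14, 6, 3) = 3
I (MAX): max(3, 6, 11, 6) = 11
Root (MIN): min(13, 8, 11) = 8
MIN picks the child with the lowest value: G (value 8).

G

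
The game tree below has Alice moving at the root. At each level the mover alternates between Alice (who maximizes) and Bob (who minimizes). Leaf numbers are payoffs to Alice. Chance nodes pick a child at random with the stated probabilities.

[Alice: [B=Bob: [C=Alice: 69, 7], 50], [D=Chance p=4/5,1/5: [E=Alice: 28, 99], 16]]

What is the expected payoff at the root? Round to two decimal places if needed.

C (Alice): max(69, 7) = 69
B (Bob): min(69, 50) = 50
E (Alice): max(28, 99) = 99
D (Chance): 4/5·99 + 1/5·16 = 82.4
Root (Alice): max(50, 82.4) = 82.4

82.4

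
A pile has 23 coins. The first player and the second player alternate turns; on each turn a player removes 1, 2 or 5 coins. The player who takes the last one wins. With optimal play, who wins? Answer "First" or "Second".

Mark each pile size as W (mover wins) or L (mover loses):
i:   0  1  2  3  4  5  6  7  8  9 10 11 12 13 14 15 16 17 18 19 20 21 22 23
     L  W  W  L  W  W  L  W  W  L  W  W  L  W  W  L  W  W  L  W  W  L  W  W
Position 23 is W, so the first player wins.

First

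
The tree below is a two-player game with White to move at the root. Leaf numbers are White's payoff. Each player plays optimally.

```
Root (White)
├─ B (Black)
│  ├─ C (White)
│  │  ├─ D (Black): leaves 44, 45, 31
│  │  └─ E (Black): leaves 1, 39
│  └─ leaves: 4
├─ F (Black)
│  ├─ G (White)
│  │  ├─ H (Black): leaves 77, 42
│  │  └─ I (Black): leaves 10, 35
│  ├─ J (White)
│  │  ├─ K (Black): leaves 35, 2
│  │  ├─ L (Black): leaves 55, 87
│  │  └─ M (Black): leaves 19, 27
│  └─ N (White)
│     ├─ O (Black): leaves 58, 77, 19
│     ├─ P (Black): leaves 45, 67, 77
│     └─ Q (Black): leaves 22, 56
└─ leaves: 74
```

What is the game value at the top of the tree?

D (Black): min(44, 45, 31) = 31
E (Black): min(1, 39) = 1
C (White): max(31, 1) = 31
B (Black): min(31, 4) = 4
H (Black): min(77, 42) = 42
I (Black): min(10, 35) = 10
G (White): max(42, 10) = 42
K (Black): min(35, 2) = 2
L (Black): min(55, 87) = 55
M (Black): min(19, 27) = 19
J (White): max(2, 55, 19) = 55
O (Black): min(58, 77, 19) = 19
P (Black): min(45, 67, 77) = 45
Q (Black): min(22, 56) = 22
N (White): max(19, 45, 22) = 45
F (Black): min(42, 55, 45) = 42
Root (White): max(4, 42, 74) = 74

74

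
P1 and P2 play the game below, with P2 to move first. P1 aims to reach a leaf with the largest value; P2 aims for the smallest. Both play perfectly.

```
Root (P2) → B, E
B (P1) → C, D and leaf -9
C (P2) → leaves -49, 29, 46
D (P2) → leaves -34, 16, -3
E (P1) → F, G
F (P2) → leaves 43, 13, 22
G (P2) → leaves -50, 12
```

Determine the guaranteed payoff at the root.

C (P2): min(-49, 29, 46) = -49
D (P2): min(-34, 16, -3) = -34
B (P1): max(-49, -34, -9) = -9
F (P2): min(43, 13, 22) = 13
G (P2): min(-50, 12) = -50
E (P1): max(13, -50) = 13
Root (P2): min(-9, 13) = -9

-9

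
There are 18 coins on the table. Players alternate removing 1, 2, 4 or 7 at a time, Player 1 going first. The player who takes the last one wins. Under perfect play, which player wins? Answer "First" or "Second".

Second

Compute winning (W) and losing (L) positions by backward induction:
i:   0  1  2  3  4  5  6  7  8  9 10 11 12 13 14 15 16 17 18
     L  W  W  L  W  W  L  W  W  L  W  W  L  W  W  L  W  W  L
Position 18 is L, so the second player wins.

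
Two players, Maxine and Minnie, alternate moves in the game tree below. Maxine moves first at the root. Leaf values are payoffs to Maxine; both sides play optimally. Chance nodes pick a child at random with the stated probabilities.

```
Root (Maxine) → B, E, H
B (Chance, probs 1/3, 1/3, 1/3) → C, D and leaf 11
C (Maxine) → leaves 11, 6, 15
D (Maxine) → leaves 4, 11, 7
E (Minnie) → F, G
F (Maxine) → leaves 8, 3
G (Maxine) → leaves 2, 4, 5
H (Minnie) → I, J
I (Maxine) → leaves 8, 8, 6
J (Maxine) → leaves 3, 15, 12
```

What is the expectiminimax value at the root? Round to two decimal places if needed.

12.33

C (Maxine): max(11, 6, 15) = 15
D (Maxine): max(4, 11, 7) = 11
B (Chance): 1/3·15 + 1/3·11 + 1/3·11 = 12.33
F (Maxine): max(8, 3) = 8
G (Maxine): max(2, 4, 5) = 5
E (Minnie): min(8, 5) = 5
I (Maxine): max(8, 8, 6) = 8
J (Maxine): max(3, 15, 12) = 15
H (Minnie): min(8, 15) = 8
Root (Maxine): max(12.33, 5, 8) = 12.33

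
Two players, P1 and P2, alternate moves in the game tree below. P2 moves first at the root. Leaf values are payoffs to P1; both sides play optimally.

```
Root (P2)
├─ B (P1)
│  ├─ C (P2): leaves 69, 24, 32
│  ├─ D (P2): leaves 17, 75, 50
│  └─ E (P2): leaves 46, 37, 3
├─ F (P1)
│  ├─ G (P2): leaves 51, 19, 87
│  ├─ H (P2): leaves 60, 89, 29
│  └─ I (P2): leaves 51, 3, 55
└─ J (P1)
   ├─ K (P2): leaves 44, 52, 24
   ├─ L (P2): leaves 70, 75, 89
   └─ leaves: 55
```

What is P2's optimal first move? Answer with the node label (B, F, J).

B

C (P2): min(69, 24, 32) = 24
D (P2): min(17, 75, 50) = 17
E (P2): min(46, 37, 3) = 3
B (P1): max(24, 17, 3) = 24
G (P2): min(51, 19, 87) = 19
H (P2): min(60, 89, 29) = 29
I (P2): min(51, 3, 55) = 3
F (P1): max(19, 29, 3) = 29
K (P2): min(44, 52, 24) = 24
L (P2): min(70, 75, 89) = 70
J (P1): max(24, 70, 55) = 70
Root (P2): min(24, 29, 70) = 24
P2 picks the child with the lowest value: B (value 24).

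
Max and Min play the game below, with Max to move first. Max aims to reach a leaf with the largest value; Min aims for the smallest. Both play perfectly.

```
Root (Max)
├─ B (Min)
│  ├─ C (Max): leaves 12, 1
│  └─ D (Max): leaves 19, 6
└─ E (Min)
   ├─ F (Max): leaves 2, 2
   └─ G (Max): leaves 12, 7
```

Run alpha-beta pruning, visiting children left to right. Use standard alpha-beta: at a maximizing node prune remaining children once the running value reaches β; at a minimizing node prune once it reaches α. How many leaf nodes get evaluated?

5

C [α=-∞,β=+∞]: v=12
D [α=-∞,β=12]: v=19 after child 1 ≥ β → β-cutoff, skip 1
B [α=-∞,β=+∞]: v=12
F [α=12,β=+∞]: v=2
E [α=12,β=+∞]: v=2 after child 1 ≤ α → α-cutoff, skip 1
Root [α=-∞,β=+∞]: v=12
Leaves evaluated: 5 of 8.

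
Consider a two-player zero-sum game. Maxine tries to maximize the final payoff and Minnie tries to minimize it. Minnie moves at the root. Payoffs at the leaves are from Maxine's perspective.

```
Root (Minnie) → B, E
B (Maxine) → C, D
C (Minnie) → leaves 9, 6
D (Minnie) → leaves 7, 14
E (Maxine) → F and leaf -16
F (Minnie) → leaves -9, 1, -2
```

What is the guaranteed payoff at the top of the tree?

C (Minnie): min(9, 6) = 6
D (Minnie): min(7, 14) = 7
B (Maxine): max(6, 7) = 7
F (Minnie): min(-9, 1, -2) = -9
E (Maxine): max(-9, -16) = -9
Root (Minnie): min(7, -9) = -9

-9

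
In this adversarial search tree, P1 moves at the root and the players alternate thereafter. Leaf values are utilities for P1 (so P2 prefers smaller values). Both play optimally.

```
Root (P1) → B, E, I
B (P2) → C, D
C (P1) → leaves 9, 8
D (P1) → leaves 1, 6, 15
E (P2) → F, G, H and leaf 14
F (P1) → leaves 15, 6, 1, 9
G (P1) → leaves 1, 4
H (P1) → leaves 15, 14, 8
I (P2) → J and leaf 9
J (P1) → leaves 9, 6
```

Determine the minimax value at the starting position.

C (P1): max(9, 8) = 9
D (P1): max(1, 6, 15) = 15
B (P2): min(9, 15) = 9
F (P1): max(15, 6, 1, 9) = 15
G (P1): max(1, 4) = 4
H (P1): max(15, 14, 8) = 15
E (P2): min(15, 4, 15, 14) = 4
J (P1): max(9, 6) = 9
I (P2): min(9, 9) = 9
Root (P1): max(9, 4, 9) = 9

9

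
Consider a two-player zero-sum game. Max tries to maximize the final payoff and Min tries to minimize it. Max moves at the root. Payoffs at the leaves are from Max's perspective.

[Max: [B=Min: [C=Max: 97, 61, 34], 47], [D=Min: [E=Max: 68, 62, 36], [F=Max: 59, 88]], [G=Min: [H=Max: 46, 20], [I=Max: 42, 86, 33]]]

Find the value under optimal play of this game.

C (Max): max(97, 61, 34) = 97
B (Min): min(97, 47) = 47
E (Max): max(68, 62, 36) = 68
F (Max): max(59, 88) = 88
D (Min): min(68, 88) = 68
H (Max): max(46, 20) = 46
I (Max): max(42, 86, 33) = 86
G (Min): min(46, 86) = 46
Root (Max): max(47, 68, 46) = 68

68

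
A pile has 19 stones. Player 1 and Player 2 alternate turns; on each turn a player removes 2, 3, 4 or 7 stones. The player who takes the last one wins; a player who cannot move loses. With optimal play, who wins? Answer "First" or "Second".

Mark each pile size as W (mover wins) or L (mover loses):
i:   0  1  2  3  4  5  6  7  8  9 10 11 12 13 14 15 16 17 18 19
     L  L  W  W  W  W  L  W  W  W  W  L  L  W  W  W  W  L  W  W
Position 19 is W, so the first player wins.

First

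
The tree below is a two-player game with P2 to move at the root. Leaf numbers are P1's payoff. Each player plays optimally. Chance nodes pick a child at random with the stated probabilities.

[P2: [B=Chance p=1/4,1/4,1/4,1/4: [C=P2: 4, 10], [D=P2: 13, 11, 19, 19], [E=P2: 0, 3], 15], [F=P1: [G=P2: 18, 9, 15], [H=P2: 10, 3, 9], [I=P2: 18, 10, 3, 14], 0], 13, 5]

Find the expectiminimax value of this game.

5

C (P2): min(4, 10) = 4
D (P2): min(13, 11, 19, 19) = 11
E (P2): min(0, 3) = 0
B (Chance): 1/4·4 + 1/4·11 + 1/4·0 + 1/4·15 = 7.5
G (P2): min(18, 9, 15) = 9
H (P2): min(10, 3, 9) = 3
I (P2): min(18, 10, 3, 14) = 3
F (P1): max(9, 3, 3, 0) = 9
Root (P2): min(7.5, 9, 13, 5) = 5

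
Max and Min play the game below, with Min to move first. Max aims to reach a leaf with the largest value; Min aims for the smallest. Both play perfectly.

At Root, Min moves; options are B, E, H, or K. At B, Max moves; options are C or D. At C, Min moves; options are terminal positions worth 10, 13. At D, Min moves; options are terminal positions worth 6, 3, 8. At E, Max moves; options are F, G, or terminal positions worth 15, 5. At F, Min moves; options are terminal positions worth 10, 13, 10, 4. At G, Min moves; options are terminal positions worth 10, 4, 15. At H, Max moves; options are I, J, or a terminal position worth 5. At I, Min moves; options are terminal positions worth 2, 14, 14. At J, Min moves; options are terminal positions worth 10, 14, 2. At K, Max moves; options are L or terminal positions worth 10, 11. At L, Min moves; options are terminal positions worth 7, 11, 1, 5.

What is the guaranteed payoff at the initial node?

5

C (Min): min(10, 13) = 10
D (Min): min(6, 3, 8) = 3
B (Max): max(10, 3) = 10
F (Min): min(10, 13, 10, 4) = 4
G (Min): min(10, 4, 15) = 4
E (Max): max(4, 4, 15, 5) = 15
I (Min): min(2, 14, 14) = 2
J (Min): min(10, 14, 2) = 2
H (Max): max(2, 2, 5) = 5
L (Min): min(7, 11, 1, 5) = 1
K (Max): max(1, 10, 11) = 11
Root (Min): min(10, 15, 5, 11) = 5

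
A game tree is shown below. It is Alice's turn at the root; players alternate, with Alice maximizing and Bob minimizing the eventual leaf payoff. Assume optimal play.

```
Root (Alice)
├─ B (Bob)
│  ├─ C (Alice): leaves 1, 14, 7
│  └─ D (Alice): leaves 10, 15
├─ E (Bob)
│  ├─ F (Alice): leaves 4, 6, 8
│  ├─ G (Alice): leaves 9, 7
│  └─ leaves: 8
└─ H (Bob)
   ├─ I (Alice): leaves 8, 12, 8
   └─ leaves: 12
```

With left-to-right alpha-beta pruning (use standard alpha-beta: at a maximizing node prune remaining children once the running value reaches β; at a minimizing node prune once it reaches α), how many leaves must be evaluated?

11

C [α=-∞,β=+∞]: v=14
D [α=-∞,β=14]: v=15
B [α=-∞,β=+∞]: v=14
F [α=14,β=+∞]: v=8
E [α=14,β=+∞]: v=8 after child 1 ≤ α → α-cutoff, skip 2
I [α=14,β=+∞]: v=12
H [α=14,β=+∞]: v=12 after child 1 ≤ α → α-cutoff, skip 1
Root [α=-∞,β=+∞]: v=14
Leaves evaluated: 11 of 15.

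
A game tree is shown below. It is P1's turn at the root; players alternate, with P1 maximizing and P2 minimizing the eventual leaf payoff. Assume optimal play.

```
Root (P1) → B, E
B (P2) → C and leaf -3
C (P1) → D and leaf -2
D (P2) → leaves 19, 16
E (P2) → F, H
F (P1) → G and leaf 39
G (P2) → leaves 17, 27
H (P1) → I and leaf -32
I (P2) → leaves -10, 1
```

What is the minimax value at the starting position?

-3

D (P2): min(19, 16) = 16
C (P1): max(16, -2) = 16
B (P2): min(16, -3) = -3
G (P2): min(17, 27) = 17
F (P1): max(17, 39) = 39
I (P2): min(-10, 1) = -10
H (P1): max(-10, -32) = -10
E (P2): min(39, -10) = -10
Root (P1): max(-3, -10) = -3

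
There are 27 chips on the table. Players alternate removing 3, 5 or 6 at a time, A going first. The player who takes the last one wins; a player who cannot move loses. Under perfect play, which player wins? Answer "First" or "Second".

W/L table (W = player to move can force a win):
i:   0  1  2  3  4  5  6  7  8  9 10 11 12 13 14 15 16 17 18 19 20 21 22 23 24 25 26 27
     L  L  L  W  W  W  W  W  W  L  L  L  W  W  W  W  W  W  L  L  L  W  W  W  W  W  W  L
Position 27 is L, so the second player wins.

Second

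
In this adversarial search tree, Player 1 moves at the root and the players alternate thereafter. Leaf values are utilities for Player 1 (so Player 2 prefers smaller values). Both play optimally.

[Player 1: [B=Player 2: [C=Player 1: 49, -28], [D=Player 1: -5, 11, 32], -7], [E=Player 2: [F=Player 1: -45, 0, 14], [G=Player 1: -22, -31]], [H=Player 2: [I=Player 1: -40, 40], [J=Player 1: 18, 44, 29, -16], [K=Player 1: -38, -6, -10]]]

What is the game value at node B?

-7

C: max(49, -28) = 49
D: max(-5, 11, 32) = 32
B: min(49, 32, -7) = -7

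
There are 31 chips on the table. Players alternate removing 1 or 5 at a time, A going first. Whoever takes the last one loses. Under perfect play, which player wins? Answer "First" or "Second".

Second

Compute winning (W) and losing (L) positions by backward induction:
i:   0  1  2  3  4  5  6  7  8  9 10 11 12 13 14 15 16 17 18 19 20 21 22 23 24 25 26 27 28 29 30 31
     W  L  W  L  W  L  W  L  W  L  W  L  W  L  W  L  W  L  W  L  W  L  W  L  W  L  W  L  W  L  W  L
Position 31 is L, so the second player wins.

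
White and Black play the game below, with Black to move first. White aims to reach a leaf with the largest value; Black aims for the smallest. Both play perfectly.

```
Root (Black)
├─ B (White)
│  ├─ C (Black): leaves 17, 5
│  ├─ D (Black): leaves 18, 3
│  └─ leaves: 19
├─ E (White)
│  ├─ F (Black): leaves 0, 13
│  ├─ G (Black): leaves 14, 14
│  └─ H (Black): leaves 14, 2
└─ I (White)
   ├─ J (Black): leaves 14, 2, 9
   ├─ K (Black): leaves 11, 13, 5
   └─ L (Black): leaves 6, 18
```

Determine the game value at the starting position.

6

C (Black): min(17, 5) = 5
D (Black): min(18, 3) = 3
B (White): max(5, 3, 19) = 19
F (Black): min(0, 13) = 0
G (Black): min(14, 14) = 14
H (Black): min(14, 2) = 2
E (White): max(0, 14, 2) = 14
J (Black): min(14, 2, 9) = 2
K (Black): min(11, 13, 5) = 5
L (Black): min(6, 18) = 6
I (White): max(2, 5, 6) = 6
Root (Black): min(19, 14, 6) = 6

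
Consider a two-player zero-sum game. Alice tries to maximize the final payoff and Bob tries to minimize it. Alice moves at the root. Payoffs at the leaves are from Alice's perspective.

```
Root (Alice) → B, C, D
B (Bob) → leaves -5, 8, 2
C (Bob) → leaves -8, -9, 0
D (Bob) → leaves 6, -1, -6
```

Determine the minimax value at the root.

B (Bob): min(-5, 8, 2) = -5
C (Bob): min(-8, -9, 0) = -9
D (Bob): min(6, -1, -6) = -6
Root (Alice): max(-5, -9, -6) = -5

-5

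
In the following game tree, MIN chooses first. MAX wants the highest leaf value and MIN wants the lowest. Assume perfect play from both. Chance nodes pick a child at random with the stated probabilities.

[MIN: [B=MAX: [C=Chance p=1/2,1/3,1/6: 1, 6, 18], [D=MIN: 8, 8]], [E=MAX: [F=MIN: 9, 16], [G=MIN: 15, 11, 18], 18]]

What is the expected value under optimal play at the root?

C (Chance): 1/2·1 + 1/3·6 + 1/6·18 = 5.5
D (MIN): min(8, 8) = 8
B (MAX): max(5.5, 8) = 8
F (MIN): min(9, 16) = 9
G (MIN): min(15, 11, 18) = 11
E (MAX): max(9, 11, 18) = 18
Root (MIN): min(8, 18) = 8

8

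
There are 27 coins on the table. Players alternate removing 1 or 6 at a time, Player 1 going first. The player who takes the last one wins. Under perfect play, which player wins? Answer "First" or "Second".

First

Positions where the player to move wins (W) vs loses (L):
i:   0  1  2  3  4  5  6  7  8  9 10 11 12 13 14 15 16 17 18 19 20 21 22 23 24 25 26 27
     L  W  L  W  L  W  W  L  W  L  W  L  W  W  L  W  L  W  L  W  W  L  W  L  W  L  W  W
Position 27 is W, so the first player wins.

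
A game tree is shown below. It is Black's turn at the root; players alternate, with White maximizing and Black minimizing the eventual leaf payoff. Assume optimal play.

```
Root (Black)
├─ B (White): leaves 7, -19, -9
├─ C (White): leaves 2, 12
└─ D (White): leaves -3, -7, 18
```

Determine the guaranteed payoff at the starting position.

B (White): max(7, -19, -9) = 7
C (White): max(2, 12) = 12
D (White): max(-3, -7, 18) = 18
Root (Black): min(7, 12, 18) = 7

7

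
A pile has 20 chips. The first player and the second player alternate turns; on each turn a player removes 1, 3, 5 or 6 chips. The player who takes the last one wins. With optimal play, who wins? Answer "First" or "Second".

First

i:   0  1  2  3  4  5  6  7  8  9 10 11 12 13 14 15 16 17 18 19 20
     L  W  L  W  L  W  W  W  W  W  W  L  W  L  W  L  W  W  W  W  W
Position 20 is W, so the first player wins.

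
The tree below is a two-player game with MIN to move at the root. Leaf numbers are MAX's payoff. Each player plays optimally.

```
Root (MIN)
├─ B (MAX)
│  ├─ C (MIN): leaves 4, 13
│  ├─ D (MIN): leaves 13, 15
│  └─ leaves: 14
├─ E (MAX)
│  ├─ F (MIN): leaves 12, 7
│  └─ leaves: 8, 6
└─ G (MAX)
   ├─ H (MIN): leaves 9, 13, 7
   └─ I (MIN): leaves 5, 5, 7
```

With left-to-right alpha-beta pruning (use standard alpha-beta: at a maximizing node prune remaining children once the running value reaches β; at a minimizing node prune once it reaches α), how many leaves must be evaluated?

13

C [α=-∞,β=+∞]: v=4
D [α=4,β=+∞]: v=13
B [α=-∞,β=+∞]: v=14
F [α=-∞,β=14]: v=7
E [α=-∞,β=14]: v=8
H [α=-∞,β=8]: v=7
I [α=7,β=8]: v=5 after child 1 ≤ α → α-cutoff, skip 2
G [α=-∞,β=8]: v=7
Root [α=-∞,β=+∞]: v=7
Leaves evaluated: 13 of 15.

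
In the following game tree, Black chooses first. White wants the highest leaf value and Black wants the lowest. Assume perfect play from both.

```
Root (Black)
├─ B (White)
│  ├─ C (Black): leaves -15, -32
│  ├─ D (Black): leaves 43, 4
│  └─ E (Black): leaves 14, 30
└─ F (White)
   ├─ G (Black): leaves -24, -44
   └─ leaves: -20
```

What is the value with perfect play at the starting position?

-20

C (Black): min(-15, -32) = -32
D (Black): min(43, 4) = 4
E (Black): min(14, 30) = 14
B (White): max(-32, 4, 14) = 14
G (Black): min(-24, -44) = -44
F (White): max(-44, -20) = -20
Root (Black): min(14, -20) = -20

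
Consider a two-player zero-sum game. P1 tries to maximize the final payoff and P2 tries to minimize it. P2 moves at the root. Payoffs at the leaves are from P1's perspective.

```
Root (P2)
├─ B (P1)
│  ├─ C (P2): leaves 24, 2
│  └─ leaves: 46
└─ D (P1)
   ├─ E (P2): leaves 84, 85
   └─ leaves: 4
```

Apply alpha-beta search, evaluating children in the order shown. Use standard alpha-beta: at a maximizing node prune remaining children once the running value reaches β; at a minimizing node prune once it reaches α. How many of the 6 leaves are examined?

5

C [α=-∞,β=+∞]: v=2
B [α=-∞,β=+∞]: v=46
E [α=-∞,β=46]: v=84
D [α=-∞,β=46]: v=84 after child 1 ≥ β → β-cutoff, skip 1
Root [α=-∞,β=+∞]: v=46
Leaves evaluated: 5 of 6.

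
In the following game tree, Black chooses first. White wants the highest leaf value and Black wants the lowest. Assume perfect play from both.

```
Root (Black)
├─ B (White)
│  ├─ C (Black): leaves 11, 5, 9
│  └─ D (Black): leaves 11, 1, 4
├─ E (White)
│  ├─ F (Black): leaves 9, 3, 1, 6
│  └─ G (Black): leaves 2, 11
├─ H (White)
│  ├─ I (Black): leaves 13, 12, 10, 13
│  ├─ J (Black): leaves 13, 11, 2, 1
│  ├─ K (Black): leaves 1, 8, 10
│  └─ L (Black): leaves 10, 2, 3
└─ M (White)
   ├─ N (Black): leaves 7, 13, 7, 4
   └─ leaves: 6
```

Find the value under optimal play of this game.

C (Black): min(11, 5, 9) = 5
D (Black): min(11, 1, 4) = 1
B (White): max(5, 1) = 5
F (Black): min(9, 3, 1, 6) = 1
G (Black): min(2, 11) = 2
E (White): max(1, 2) = 2
I (Black): min(13, 12, 10, 13) = 10
J (Black): min(13, 11, 2, 1) = 1
K (Black): min(1, 8, 10) = 1
L (Black): min(10, 2, 3) = 2
H (White): max(10, 1, 1, 2) = 10
N (Black): min(7, 13, 7, 4) = 4
M (White): max(4, 6) = 6
Root (Black): min(5, 2, 10, 6) = 2

2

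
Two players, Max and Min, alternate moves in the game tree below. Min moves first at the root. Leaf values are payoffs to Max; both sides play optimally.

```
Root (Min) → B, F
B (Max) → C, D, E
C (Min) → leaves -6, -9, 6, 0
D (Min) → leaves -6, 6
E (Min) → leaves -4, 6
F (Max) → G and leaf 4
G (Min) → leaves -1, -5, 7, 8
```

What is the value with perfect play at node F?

G: min(-1, -5, 7, 8) = -5
F: max(-5, 4) = 4

4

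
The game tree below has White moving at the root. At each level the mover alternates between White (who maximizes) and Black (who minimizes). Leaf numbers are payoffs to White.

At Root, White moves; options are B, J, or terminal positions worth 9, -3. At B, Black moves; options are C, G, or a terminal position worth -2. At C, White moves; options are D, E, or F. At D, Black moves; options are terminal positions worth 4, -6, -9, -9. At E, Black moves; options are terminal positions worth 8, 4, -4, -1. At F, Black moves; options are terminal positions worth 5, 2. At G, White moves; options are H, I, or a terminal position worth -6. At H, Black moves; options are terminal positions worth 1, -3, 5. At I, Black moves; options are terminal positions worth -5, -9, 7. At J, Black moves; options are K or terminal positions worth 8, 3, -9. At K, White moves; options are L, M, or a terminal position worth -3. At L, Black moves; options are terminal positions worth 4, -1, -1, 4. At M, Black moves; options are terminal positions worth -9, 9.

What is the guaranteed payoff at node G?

-3

H: min(1, -3, 5) = -3
I: min(-5, -9, 7) = -9
G: max(-3, -9, -6) = -3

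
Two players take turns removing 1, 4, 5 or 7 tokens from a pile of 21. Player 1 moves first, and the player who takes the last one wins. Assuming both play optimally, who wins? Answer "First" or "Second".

First

W/L table (W = player to move can force a win):
i:   0  1  2  3  4  5  6  7  8  9 10 11 12 13 14 15 16 17 18 19 20 21
     L  W  L  W  W  W  W  W  L  W  L  W  W  W  W  W  L  W  L  W  W  W
Position 21 is W, so the first player wins.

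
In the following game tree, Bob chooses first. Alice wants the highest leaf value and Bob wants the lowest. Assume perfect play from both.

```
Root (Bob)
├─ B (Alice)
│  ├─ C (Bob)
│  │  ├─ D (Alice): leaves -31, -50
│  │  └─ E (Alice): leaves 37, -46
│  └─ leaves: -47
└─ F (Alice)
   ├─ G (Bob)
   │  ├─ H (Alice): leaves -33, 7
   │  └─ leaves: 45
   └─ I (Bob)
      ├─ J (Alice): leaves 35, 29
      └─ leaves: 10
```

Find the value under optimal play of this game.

D (Alice): max(-31, -50) = -31
E (Alice): max(37, -46) = 37
C (Bob): min(-31, 37) = -31
B (Alice): max(-31, -47) = -31
H (Alice): max(-33, 7) = 7
G (Bob): min(7, 45) = 7
J (Alice): max(35, 29) = 35
I (Bob): min(35, 10) = 10
F (Alice): max(7, 10) = 10
Root (Bob): min(-31, 10) = -31

-31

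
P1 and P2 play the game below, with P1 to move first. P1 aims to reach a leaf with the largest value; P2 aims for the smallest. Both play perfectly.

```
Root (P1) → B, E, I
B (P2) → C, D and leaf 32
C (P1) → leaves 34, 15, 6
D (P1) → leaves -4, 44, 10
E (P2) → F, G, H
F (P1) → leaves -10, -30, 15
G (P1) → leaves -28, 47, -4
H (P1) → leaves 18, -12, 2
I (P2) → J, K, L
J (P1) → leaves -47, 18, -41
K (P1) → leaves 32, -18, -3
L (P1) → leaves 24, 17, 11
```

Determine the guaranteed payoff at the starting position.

32

C (P1): max(34, 15, 6) = 34
D (P1): max(-4, 44, 10) = 44
B (P2): min(34, 44, 32) = 32
F (P1): max(-10, -30, 15) = 15
G (P1): max(-28, 47, -4) = 47
H (P1): max(18, -12, 2) = 18
E (P2): min(15, 47, 18) = 15
J (P1): max(-47, 18, -41) = 18
K (P1): max(32, -18, -3) = 32
L (P1): max(24, 17, 11) = 24
I (P2): min(18, 32, 24) = 18
Root (P1): max(32, 15, 18) = 32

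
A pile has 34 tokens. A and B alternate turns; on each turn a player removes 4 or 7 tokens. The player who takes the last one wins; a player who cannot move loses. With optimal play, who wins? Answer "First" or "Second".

Second

Compute winning (W) and losing (L) positions by backward induction:
i:   0  1  2  3  4  5  6  7  8  9 10 11 12 13 14 15 16 17 18 19 20 21 22 23 24 25 26 27 28 29 30 31 32 33 34
     L  L  L  L  W  W  W  W  W  W  W  L  L  L  L  W  W  W  W  W  W  W  L  L  L  L  W  W  W  W  W  W  W  L  L
Position 34 is L, so the second player wins.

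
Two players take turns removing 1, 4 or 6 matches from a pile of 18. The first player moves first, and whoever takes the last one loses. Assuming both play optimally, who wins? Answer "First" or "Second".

Positions where the player to move wins (W) vs loses (L):
i:   0  1  2  3  4  5  6  7  8  9 10 11 12 13 14 15 16 17 18
     W  L  W  L  W  W  L  W  L  W  W  L  W  L  W  W  L  W  L
Position 18 is L, so the second player wins.

Second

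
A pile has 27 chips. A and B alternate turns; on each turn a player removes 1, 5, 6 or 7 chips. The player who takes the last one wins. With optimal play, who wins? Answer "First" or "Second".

i:   0  1  2  3  4  5  6  7  8  9 10 11 12 13 14 15 16 17 18 19 20 21 22 23 24 25 26 27
     L  W  L  W  L  W  W  W  W  W  W  W  L  W  L  W  L  W  W  W  W  W  W  W  L  W  L  W
Position 27 is W, so the first player wins.

First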